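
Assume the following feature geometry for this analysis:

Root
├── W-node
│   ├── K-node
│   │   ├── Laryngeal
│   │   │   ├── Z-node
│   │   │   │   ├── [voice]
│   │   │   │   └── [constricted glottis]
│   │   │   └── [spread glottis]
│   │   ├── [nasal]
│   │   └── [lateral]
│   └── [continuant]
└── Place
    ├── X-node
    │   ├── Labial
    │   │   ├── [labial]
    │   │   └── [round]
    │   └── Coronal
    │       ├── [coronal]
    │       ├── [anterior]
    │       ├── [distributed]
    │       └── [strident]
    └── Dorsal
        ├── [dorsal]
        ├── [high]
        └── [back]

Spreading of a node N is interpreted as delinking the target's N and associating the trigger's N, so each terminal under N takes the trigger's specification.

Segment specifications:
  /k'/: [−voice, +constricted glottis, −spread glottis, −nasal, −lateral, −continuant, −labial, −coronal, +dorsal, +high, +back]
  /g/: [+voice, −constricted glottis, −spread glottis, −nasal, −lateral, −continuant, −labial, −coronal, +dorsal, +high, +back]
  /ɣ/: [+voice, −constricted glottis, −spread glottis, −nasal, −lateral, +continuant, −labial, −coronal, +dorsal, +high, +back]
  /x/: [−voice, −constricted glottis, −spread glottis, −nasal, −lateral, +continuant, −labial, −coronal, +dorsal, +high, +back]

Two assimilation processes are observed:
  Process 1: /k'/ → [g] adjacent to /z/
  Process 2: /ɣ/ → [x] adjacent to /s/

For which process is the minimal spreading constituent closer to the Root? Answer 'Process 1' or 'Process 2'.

Process 1: the features that change are [voice], [constricted glottis]; the minimal node is Z-node (depth 4).
In Process 2, [voice] changes, so the minimal spreading node is [voice] at depth 5.
Z-node is closer to Root than [voice], so Process 1 spreads the higher node.

Process 1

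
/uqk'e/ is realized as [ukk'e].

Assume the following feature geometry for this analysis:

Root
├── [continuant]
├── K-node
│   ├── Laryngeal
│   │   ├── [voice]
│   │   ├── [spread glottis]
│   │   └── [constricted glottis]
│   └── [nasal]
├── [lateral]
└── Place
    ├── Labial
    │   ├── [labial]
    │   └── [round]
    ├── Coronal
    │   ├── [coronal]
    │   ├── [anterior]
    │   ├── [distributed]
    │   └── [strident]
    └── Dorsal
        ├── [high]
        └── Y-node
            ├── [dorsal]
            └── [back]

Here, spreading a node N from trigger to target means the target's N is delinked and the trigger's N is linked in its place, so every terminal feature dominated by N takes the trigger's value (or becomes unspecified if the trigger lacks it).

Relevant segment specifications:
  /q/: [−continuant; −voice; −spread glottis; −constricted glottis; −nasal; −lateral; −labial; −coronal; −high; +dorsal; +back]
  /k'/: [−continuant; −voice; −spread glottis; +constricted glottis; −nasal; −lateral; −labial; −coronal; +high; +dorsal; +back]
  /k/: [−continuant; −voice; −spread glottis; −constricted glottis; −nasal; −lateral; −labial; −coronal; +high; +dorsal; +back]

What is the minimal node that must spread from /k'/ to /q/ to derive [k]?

[high]

/q/ and [k] differ in [high]; every other specified feature is identical.
Since just one terminal is affected and it takes /k'/'s value, spreading the terminal [high] alone is sufficient and minimal.
[constricted glottis] stays as in /q/ although /k'/ differs there, so no node dominating it spread; among the remaining candidates [high] is the lowest that derives the output.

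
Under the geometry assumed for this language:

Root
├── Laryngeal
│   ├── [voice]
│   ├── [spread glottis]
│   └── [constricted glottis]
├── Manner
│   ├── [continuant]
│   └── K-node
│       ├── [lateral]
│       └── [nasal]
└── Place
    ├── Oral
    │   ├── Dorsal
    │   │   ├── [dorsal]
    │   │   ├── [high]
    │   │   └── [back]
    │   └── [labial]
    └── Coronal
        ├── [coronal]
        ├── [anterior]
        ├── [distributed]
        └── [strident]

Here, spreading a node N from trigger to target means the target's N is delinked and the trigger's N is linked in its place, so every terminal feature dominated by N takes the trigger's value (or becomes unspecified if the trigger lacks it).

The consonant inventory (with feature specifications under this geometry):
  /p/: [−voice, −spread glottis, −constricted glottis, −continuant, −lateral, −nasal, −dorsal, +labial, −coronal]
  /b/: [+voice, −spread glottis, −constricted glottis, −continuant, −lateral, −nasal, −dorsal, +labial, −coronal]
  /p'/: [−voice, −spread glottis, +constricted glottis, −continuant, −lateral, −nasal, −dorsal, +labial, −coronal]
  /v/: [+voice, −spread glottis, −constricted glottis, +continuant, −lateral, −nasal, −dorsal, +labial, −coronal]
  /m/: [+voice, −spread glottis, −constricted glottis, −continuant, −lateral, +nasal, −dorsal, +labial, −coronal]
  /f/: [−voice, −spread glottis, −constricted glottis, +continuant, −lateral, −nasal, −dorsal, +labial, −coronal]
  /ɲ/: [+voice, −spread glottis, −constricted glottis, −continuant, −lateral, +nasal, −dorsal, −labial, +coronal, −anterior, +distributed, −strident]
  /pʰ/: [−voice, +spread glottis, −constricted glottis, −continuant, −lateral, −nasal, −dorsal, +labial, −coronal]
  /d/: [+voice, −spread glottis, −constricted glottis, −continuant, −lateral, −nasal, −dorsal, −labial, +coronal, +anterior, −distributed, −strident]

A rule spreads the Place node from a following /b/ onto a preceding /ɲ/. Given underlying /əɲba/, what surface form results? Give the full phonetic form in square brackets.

Terminals under Place in this geometry: [dorsal], [high], [back], [labial], [coronal], [anterior], [distributed], [strident].
The target acquires /b/'s values for everything under Place — [−dorsal], [+labial], [−coronal] — while keeping its own [voice], [spread glottis], [constricted glottis], ….
The resulting bundle matches /m/ in the inventory; substituting it for /ɲ/ gives [əmba].

[əmba]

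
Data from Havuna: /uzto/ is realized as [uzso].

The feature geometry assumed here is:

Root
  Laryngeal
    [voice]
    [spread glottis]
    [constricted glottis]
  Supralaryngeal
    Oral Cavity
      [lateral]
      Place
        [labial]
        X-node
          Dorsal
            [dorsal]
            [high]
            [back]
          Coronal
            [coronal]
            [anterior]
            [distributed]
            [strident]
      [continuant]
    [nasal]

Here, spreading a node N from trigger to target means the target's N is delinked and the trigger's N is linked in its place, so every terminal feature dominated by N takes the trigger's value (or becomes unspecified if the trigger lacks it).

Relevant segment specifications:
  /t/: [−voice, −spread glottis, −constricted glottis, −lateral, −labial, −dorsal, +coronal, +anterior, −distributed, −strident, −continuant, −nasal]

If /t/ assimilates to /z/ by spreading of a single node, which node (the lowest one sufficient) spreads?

Comparing /t/ with its surface form [s], the features that change are [continuant], [strident].
These terminals are all dominated by Oral Cavity, and no proper subconstituent of Oral Cavity covers them all; Oral Cavity is their lowest common ancestor.
If Oral Cavity spreads, every terminal under it takes /z/'s value, producing [s] as observed.
[voice] stays as in /t/ although /z/ differs there, so no node dominating it spread; among the remaining candidates Oral Cavity is the lowest that derives the output.

Oral Cavity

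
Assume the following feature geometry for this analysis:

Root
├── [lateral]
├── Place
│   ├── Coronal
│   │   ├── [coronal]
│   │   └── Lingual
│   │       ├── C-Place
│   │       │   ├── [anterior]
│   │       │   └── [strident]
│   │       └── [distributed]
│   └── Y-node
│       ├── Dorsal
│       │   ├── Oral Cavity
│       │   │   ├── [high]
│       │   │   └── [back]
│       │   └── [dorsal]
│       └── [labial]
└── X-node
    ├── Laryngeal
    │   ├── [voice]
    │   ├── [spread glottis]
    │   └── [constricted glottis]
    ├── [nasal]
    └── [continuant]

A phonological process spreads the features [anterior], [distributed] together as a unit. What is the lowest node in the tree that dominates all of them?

Lingual

[anterior]: Root ▹ Place ▹ Coronal ▹ Lingual ▹ C-Place ▹ [anterior].
[distributed]: Root ▹ Place ▹ Coronal ▹ Lingual ▹ [distributed].
The lowest node appearing on every path is Lingual; each proper daughter of Lingual fails to dominate at least one of the listed features.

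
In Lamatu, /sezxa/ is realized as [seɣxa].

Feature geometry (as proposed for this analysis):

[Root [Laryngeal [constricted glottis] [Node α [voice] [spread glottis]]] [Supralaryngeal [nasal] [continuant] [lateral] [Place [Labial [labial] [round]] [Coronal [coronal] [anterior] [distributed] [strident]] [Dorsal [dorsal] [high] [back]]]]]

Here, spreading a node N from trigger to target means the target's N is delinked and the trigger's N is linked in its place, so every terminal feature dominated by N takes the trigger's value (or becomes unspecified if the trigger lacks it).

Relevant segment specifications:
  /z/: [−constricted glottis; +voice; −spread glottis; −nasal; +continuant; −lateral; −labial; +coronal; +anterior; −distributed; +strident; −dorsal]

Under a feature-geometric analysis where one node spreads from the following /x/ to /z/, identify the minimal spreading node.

Place

Comparing /z/ with its surface form [ɣ], the features that change are [coronal], [anterior], [distributed], [strident], [dorsal], [high], [back].
In this geometry the lowest node dominating all of them is Place: every daughter of Place dominates only a proper subset, so no lower node suffices.
If Place spreads, every terminal under it takes /x/'s value, producing [ɣ] as observed.
[voice] stays as in /z/ although /x/ differs there, so no node dominating it spread; among the remaining candidates Place is the lowest that derives the output.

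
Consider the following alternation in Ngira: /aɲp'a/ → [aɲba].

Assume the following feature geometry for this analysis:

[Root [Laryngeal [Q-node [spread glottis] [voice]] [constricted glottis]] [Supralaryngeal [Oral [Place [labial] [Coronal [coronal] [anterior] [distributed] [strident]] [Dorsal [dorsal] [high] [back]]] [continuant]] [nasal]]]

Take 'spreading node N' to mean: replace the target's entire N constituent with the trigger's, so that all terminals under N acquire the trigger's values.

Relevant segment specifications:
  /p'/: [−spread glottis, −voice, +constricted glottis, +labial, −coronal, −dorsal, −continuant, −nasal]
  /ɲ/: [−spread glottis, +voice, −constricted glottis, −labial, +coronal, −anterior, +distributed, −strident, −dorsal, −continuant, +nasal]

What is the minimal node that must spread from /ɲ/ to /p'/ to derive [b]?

Laryngeal

Comparing /p'/ with its surface form [b], the features that change are [voice], [constricted glottis].
Tracing each changed feature up the tree, the paths first meet at Laryngeal; any lower node misses at least one of them.
If Laryngeal spreads, every terminal under it takes /ɲ/'s value, producing [b] as observed.
Since [coronal], [nasal] are preserved even though /ɲ/ disagrees there, no node above Laryngeal spread.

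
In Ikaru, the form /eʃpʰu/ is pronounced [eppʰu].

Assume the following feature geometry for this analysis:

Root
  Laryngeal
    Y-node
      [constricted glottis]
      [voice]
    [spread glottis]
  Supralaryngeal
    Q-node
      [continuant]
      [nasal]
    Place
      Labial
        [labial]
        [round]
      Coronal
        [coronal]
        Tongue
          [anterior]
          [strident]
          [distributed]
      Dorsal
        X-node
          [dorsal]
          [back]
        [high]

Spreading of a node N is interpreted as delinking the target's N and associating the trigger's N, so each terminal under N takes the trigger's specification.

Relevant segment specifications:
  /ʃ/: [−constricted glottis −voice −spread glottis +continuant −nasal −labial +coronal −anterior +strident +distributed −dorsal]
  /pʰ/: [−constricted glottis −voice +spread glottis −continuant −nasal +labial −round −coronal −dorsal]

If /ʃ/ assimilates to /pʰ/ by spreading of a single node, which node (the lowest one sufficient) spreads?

Feature comparison: [continuant], [labial], [round], [coronal], [anterior], [distributed], [strident] differ between /ʃ/ and [p]; the remaining terminals match.
Tracing each changed feature up the tree, the paths first meet at Supralaryngeal; any lower node misses at least one of them.
Spreading Supralaryngeal from /pʰ/ overwrites each of those terminals with /pʰ/'s values, yielding exactly [p].
Since [spread glottis] is preserved even though /pʰ/ disagrees there, no node above Supralaryngeal spread.

Supralaryngeal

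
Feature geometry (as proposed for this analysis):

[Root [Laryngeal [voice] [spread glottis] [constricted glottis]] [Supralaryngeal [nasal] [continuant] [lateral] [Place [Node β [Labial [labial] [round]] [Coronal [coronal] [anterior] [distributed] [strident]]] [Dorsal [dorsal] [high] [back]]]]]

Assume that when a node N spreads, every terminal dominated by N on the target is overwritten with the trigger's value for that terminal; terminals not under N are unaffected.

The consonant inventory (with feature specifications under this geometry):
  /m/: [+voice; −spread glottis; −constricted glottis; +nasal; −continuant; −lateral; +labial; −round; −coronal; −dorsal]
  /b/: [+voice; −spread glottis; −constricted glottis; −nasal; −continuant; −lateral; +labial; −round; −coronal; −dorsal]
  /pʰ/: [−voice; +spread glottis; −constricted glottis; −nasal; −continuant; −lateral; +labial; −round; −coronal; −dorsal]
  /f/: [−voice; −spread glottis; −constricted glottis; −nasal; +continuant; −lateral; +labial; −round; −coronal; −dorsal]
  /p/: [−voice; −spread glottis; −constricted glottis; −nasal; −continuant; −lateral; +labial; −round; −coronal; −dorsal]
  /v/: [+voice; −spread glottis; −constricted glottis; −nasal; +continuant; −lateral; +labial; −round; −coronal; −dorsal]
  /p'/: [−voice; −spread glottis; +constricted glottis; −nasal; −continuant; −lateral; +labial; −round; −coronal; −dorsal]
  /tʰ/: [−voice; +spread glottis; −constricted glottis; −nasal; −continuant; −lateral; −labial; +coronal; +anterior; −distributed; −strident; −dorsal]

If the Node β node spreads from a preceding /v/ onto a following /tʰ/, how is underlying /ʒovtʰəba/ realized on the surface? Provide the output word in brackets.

[ʒovpʰəba]

Node β immediately or transitively dominates [labial], [round], [coronal], [anterior], [distributed], [strident].
Spreading Node β from /v/ onto /tʰ/ replaces those values with /v/'s: [+labial], [−round], [−coronal]. Features outside Node β ([voice], [spread glottis], [constricted glottis], …) stay as in /tʰ/.
This feature bundle is that of [pʰ], so /ʒovtʰəba/ surfaces as [ʒovpʰəba].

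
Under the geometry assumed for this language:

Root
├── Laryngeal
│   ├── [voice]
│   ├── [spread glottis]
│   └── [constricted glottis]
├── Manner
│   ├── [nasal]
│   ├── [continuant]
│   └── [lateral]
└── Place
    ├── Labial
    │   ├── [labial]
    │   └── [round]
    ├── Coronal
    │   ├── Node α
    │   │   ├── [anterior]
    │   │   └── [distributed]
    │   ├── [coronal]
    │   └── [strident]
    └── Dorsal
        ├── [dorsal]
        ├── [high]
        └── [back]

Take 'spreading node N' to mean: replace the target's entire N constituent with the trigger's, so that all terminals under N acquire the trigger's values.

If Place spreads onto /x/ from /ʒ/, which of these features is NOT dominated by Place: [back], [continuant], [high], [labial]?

Place dominates exactly [labial], [round], [anterior], [distributed], [coronal], [strident], [dorsal], [high], [back].
Of the listed options, [labial], [back], [high] are among these and would be overwritten by spreading Place.
[continuant] attaches under Manner, not under Place, so /x/ retains its own value for [continuant].

[continuant]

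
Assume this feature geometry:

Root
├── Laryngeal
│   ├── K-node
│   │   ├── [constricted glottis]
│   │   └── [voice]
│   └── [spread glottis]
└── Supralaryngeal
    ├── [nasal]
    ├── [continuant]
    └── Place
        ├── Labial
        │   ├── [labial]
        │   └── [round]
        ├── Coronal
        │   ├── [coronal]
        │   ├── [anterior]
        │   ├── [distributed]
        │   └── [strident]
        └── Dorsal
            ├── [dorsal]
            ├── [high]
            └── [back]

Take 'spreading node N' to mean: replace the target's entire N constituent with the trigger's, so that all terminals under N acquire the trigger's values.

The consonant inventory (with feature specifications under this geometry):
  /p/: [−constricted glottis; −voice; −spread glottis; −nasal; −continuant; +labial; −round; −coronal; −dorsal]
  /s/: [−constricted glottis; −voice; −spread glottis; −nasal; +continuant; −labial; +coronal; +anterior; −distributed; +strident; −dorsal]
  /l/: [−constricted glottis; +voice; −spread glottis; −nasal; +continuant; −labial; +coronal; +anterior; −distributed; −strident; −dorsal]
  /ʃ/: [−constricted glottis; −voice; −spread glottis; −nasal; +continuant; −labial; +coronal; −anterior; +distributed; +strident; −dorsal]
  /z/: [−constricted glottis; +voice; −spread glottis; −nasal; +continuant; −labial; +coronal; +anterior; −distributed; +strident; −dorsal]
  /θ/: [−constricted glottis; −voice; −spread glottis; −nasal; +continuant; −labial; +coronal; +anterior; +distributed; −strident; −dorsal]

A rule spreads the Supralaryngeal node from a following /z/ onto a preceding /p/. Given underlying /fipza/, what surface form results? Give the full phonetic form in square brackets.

Terminals under Supralaryngeal in this geometry: [nasal], [continuant], [labial], [round], [coronal], [anterior], [distributed], [strident], [dorsal], [high], [back].
The target acquires /z/'s values for everything under Supralaryngeal — [−nasal], [+continuant], [−labial], [+coronal], [+anterior], [−distributed], [+strident], [−dorsal] — while keeping its own [constricted glottis], [voice], [spread glottis].
This feature bundle is that of [s], so /fipza/ surfaces as [fisza].

[fisza]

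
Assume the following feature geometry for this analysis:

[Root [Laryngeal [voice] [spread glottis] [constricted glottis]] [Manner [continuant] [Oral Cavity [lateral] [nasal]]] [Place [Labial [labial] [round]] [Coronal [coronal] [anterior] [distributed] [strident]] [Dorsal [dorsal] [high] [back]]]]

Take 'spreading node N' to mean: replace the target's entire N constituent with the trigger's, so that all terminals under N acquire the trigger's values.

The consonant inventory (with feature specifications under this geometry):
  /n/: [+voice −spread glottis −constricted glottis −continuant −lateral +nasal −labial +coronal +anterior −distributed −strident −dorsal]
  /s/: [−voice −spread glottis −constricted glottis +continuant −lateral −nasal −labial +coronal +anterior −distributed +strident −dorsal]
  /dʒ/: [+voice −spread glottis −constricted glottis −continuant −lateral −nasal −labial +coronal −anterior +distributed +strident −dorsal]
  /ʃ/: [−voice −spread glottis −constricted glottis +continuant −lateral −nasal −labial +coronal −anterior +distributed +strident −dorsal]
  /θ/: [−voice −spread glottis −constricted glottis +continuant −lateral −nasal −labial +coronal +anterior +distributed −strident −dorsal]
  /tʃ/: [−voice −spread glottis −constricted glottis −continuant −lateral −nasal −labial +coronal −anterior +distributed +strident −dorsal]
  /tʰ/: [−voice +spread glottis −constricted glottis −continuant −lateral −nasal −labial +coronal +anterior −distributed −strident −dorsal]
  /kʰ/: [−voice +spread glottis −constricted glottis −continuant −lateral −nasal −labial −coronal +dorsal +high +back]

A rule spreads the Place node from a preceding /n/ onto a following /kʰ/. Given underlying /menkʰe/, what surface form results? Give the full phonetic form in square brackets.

[mentʰe]

Place immediately or transitively dominates [labial], [round], [coronal], [anterior], [distributed], [strident], [dorsal], [high], [back].
Spreading Place from /n/ onto /kʰ/ replaces those values with /n/'s: [−labial], [+coronal], [+anterior], [−distributed], [−strident], [−dorsal]. Features outside Place ([voice], [spread glottis], [constricted glottis], …) stay as in /kʰ/.
Among the inventory, only /tʰ/ has exactly this specification, giving the surface form [mentʰe].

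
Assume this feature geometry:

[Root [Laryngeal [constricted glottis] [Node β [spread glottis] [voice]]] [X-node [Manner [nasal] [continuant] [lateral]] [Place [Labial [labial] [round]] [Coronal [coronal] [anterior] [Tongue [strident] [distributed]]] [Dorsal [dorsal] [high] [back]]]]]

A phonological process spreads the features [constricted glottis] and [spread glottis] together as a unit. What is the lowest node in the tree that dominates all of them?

Laryngeal

[constricted glottis]: Root / Laryngeal / [constricted glottis].
[spread glottis]: Root / Laryngeal / Node β / [spread glottis].
Laryngeal is the lowest common ancestor — every listed feature sits under it, and no single subconstituent of Laryngeal covers them all.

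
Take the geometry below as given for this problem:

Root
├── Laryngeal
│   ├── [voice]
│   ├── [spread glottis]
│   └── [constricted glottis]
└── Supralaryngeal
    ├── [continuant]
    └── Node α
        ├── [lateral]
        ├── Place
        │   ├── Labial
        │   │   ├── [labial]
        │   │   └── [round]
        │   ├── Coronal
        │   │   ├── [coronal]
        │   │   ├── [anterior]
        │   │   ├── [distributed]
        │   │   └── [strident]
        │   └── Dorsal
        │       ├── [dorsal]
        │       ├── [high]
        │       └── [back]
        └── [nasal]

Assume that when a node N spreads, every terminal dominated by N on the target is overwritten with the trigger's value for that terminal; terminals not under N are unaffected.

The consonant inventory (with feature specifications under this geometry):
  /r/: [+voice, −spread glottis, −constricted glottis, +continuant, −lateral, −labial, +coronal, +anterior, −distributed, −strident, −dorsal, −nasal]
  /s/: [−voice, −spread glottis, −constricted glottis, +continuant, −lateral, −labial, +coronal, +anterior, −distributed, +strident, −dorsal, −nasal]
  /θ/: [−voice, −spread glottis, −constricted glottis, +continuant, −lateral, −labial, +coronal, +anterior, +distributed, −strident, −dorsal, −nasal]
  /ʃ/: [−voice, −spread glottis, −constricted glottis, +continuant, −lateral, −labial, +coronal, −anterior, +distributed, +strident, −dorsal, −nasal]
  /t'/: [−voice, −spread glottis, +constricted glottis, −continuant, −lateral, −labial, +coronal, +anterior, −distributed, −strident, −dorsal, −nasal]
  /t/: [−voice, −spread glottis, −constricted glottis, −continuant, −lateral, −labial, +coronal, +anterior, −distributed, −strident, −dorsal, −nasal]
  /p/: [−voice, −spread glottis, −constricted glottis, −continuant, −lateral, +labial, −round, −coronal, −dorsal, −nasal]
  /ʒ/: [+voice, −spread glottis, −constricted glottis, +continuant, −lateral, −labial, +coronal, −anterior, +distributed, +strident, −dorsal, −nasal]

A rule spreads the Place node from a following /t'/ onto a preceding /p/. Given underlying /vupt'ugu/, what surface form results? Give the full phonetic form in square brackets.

[vutt'ugu]

Place immediately or transitively dominates [labial], [round], [coronal], [anterior], [distributed], [strident], [dorsal], [high], [back].
The target acquires /t'/'s values for everything under Place — [−labial], [+coronal], [+anterior], [−distributed], [−strident], [−dorsal] — while keeping its own [voice], [spread glottis], [constricted glottis], ….
This feature bundle is that of [t], so /vupt'ugu/ surfaces as [vutt'ugu].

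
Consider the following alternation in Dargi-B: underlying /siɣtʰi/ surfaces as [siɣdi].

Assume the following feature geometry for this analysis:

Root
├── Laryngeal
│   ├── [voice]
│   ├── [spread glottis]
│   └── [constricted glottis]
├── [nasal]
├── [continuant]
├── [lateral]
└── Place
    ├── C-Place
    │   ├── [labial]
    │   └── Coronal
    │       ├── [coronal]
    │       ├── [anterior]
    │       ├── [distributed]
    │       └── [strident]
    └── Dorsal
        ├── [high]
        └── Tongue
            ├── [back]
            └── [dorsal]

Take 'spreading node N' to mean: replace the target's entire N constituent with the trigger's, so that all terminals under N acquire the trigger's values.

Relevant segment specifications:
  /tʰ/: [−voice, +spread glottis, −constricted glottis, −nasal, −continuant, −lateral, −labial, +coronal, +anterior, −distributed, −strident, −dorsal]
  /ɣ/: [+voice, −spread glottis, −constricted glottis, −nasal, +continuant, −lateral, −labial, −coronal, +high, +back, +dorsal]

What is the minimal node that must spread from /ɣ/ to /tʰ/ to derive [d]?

Laryngeal

The alternation /tʰ/ → [d] changes [voice], [spread glottis] and nothing else.
Tracing each changed feature up the tree, the paths first meet at Laryngeal; any lower node misses at least one of them.
Spreading Laryngeal from /ɣ/ overwrites each of those terminals with /ɣ/'s values, yielding exactly [d].
Had Root spread, [continuant], [dorsal] would have taken /ɣ/'s values; they stay as in /tʰ/, confirming the spreading constituent is exactly Laryngeal.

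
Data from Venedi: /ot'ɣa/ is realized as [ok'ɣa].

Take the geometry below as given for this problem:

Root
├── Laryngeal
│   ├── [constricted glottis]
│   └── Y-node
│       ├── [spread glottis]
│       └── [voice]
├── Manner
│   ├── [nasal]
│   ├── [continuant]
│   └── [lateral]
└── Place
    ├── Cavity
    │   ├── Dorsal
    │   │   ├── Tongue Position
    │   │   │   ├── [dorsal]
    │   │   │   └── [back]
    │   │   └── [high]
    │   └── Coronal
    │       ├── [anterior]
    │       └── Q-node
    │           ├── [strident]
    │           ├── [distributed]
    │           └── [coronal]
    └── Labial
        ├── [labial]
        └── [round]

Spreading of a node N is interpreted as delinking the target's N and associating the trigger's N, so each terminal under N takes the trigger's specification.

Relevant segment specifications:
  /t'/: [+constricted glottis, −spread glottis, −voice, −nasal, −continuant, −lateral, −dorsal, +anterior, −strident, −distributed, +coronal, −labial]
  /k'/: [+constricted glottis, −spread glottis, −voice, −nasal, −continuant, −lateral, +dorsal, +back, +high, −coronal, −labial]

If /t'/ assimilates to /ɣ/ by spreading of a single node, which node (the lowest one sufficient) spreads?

Feature comparison: [coronal], [anterior], [distributed], [strident], [dorsal], [high], [back] differ between /t'/ and [k']; the remaining terminals match.
In this geometry the lowest node dominating all of them is Cavity: every daughter of Cavity dominates only a proper subset, so no lower node suffices.
If Cavity spreads, every terminal under it takes /ɣ/'s value, producing [k'] as observed.
[constricted glottis], [continuant] stay as in /t'/ although /ɣ/ differs there, so no node dominating them spread; among the remaining candidates Cavity is the lowest that derives the output.

Cavity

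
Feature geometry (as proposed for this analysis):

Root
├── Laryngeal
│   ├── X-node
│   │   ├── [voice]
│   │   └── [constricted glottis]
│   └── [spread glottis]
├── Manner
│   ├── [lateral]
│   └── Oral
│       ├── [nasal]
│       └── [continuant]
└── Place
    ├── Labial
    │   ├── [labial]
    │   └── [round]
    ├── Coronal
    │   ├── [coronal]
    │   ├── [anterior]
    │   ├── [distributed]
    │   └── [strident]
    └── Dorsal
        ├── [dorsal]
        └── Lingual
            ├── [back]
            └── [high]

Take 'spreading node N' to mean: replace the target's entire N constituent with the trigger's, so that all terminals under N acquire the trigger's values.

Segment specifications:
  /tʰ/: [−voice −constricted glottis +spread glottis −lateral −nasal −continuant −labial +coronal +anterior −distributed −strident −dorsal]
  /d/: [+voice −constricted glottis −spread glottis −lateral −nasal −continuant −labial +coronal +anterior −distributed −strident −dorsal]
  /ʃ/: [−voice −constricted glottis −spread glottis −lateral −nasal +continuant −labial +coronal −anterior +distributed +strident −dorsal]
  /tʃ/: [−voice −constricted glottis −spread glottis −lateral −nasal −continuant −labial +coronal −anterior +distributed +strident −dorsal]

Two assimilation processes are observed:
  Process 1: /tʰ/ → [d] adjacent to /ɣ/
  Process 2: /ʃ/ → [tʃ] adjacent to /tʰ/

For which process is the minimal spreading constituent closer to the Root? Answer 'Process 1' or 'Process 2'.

Process 1

Process 1: the features that change are [voice], [spread glottis]; the minimal node is Laryngeal (depth 1).
Process 2: the feature that changes is [continuant]; the minimal node is [continuant] (depth 3).
Laryngeal (depth 1) sits above [continuant] (depth 3), making Process 1 the one with the higher spreading node.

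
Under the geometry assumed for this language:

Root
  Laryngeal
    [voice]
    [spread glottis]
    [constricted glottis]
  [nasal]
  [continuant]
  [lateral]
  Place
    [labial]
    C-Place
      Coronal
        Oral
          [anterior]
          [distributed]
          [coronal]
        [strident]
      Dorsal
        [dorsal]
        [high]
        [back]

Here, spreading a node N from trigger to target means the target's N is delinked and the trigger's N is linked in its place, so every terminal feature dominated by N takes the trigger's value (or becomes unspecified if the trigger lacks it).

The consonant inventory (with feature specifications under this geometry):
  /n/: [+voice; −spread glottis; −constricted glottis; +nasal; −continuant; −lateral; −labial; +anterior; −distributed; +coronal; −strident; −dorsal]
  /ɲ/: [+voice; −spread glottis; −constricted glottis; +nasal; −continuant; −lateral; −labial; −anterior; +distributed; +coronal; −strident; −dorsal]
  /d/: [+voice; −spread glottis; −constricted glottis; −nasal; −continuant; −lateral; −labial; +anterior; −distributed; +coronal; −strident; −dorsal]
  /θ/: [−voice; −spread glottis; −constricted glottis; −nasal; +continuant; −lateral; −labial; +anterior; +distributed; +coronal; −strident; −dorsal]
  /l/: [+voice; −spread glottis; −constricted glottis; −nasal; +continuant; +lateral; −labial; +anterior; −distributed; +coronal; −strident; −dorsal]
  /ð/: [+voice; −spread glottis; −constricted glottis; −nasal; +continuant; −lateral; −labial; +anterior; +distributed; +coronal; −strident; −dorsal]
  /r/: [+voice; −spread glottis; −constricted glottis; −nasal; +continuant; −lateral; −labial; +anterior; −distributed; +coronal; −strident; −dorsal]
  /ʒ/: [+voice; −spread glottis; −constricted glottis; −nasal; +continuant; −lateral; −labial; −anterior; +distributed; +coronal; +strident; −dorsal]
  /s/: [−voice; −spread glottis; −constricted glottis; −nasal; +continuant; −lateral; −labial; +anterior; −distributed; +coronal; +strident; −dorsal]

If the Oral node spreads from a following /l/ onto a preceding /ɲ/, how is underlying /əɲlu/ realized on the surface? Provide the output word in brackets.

[ənlu]

Terminals under Oral in this geometry: [anterior], [distributed], [coronal].
After delinking /ɲ/'s Oral and linking /l/'s, the affected terminals become [+anterior], [−distributed], [+coronal]; [voice], [spread glottis], [constricted glottis], … (outside Oral) are retained from /ɲ/.
This feature bundle is that of [n], so /əɲlu/ surfaces as [ənlu].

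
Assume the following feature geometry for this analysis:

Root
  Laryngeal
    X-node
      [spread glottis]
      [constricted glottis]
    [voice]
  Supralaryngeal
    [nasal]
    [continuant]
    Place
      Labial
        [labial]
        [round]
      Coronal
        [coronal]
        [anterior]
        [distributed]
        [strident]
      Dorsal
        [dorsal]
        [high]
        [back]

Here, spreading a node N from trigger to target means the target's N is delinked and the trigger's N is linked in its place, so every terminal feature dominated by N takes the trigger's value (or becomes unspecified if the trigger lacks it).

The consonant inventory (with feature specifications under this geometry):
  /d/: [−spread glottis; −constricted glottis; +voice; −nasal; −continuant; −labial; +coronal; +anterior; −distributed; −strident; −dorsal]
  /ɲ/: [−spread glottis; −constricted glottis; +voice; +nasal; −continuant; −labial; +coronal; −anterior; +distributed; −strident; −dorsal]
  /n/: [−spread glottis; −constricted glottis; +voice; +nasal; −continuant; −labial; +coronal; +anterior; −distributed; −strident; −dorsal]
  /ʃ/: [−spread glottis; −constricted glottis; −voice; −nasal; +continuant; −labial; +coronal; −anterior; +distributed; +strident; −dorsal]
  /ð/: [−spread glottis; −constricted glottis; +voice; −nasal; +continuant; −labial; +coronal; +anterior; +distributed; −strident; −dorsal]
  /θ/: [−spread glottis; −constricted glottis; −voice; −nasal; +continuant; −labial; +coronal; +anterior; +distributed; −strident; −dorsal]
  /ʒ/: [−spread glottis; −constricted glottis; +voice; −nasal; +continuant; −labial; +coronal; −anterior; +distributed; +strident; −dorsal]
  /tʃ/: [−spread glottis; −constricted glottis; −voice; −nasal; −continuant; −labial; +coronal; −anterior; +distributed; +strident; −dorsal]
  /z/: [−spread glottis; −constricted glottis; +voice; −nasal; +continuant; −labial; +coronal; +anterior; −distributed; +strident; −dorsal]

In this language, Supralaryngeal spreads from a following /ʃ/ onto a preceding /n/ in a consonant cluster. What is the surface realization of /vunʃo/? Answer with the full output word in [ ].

Supralaryngeal immediately or transitively dominates [nasal], [continuant], [labial], [round], [coronal], [anterior], [distributed], [strident], [dorsal], [high], [back].
Spreading Supralaryngeal from /ʃ/ onto /n/ replaces those values with /ʃ/'s: [−nasal], [+continuant], [−labial], [+coronal], [−anterior], [+distributed], [+strident], [−dorsal]. Features outside Supralaryngeal ([spread glottis], [constricted glottis], [voice]) stay as in /n/.
Among the inventory, only /ʒ/ has exactly this specification, giving the surface form [vuʒʃo].

[vuʒʃo]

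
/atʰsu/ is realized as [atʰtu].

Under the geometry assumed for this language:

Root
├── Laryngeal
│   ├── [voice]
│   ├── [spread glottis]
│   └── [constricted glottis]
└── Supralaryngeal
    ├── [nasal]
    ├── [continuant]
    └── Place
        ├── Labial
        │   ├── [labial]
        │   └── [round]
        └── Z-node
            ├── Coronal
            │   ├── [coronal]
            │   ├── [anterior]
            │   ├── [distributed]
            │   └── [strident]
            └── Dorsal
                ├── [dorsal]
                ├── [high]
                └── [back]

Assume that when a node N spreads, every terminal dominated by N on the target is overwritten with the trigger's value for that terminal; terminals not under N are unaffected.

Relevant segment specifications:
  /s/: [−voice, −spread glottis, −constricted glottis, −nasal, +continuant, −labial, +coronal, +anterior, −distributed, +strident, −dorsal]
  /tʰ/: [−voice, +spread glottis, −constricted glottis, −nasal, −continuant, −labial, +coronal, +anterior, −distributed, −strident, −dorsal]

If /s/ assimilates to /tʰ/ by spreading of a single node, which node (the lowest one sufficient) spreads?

Comparing /s/ with its surface form [t], the features that change are [continuant], [strident].
Tracing each changed feature up the tree, the paths first meet at Supralaryngeal; any lower node misses at least one of them.
Delinking /s/'s Supralaryngeal and associating /tʰ/'s Supralaryngeal gives precisely the feature bundle of [t].
Since [spread glottis] is preserved even though /tʰ/ disagrees there, no node above Supralaryngeal spread.

Supralaryngeal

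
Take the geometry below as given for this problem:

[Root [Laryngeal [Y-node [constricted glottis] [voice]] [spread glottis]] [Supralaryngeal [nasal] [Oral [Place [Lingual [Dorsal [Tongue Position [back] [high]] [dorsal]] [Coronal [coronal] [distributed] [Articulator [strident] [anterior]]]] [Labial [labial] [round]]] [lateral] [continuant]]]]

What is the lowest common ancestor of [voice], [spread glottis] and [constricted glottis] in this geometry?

Laryngeal

[voice]: Root / Laryngeal / Y-node / [voice].
[spread glottis]: Root / Laryngeal / [spread glottis].
[constricted glottis]: Root / Laryngeal / Y-node / [constricted glottis].
The listed terminals split across distinct daughters of Laryngeal, so Laryngeal itself is the smallest node containing them all.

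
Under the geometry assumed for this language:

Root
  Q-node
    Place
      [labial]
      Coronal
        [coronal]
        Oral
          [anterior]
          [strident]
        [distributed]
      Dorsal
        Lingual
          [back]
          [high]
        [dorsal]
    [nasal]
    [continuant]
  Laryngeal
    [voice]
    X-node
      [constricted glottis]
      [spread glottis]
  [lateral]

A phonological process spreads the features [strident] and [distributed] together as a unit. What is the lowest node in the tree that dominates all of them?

[strident]: Root ▹ Q-node ▹ Place ▹ Coronal ▹ Oral ▹ [strident].
[distributed]: Root ▹ Q-node ▹ Place ▹ Coronal ▹ [distributed].
These paths first converge at Coronal; no daughter of Coronal dominates all 2 features, so Coronal is the minimal constituent.

Coronal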